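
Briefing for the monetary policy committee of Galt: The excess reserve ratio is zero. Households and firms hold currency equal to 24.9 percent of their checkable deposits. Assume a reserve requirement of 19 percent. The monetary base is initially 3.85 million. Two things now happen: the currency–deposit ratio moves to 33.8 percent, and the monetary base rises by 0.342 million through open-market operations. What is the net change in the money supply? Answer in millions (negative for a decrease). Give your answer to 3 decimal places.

-0.331 million

Before: m₁ = (1 + 0.249) / (0.19 + 0.249) ≈ 2.84510, MB₁ = 3.85, so M₁ = 2.84510 × 3.85 ≈ 10.9536 million.
After: m₂ = (1 + 0.338) / (0.19 + 0.338) ≈ 2.53409, MB₂ = 3.85 + 0.342 = 4.192, so M₂ = 2.53409 × 4.192 ≈ 10.6229 million.
ΔM = M₂ − M₁ = 10.6229 − 10.9536 = -0.3307 million.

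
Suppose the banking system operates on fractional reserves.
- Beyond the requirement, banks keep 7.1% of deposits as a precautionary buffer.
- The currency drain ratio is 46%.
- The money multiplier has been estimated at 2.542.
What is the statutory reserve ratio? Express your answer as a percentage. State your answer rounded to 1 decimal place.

Using m = 2.542. Since m = (1 + c)/(c + rr + e), the denominator satisfies c + rr + e = (1 + c)/m = (1 + 0.46) / 2.542 ≈ 0.574351.
With c = 0.46 and e = 0.071, the statutory reserve ratio is 0.574351 − 0.46 − 0.071 = 0.043351.

4.3%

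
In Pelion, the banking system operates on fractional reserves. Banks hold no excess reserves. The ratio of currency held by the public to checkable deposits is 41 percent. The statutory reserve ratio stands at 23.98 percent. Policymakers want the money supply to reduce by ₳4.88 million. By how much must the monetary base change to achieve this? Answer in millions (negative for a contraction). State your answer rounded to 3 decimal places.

The money multiplier is m = (1 + c) / (rr + c) = (1 + 0.41) / (0.2398 + 0.41) ≈ 2.16990.
ΔMB = ΔM / m = (−4.88) / 2.16990 ≈ -2.249 million.

-2.249 million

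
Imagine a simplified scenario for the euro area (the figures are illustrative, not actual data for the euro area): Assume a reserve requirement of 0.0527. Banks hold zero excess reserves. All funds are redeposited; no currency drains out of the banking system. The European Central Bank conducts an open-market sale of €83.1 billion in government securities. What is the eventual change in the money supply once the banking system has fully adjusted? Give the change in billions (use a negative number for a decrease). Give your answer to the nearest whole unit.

The simple money multiplier is m = 1/rr = 1/0.0527 ≈ 18.9753.
An open-market sale reduces the monetary base by 83.1 billion, so ΔM = m × ΔMB = 18.9753 × (−83.1) ≈ -1576.8474 billion.

-1577 billion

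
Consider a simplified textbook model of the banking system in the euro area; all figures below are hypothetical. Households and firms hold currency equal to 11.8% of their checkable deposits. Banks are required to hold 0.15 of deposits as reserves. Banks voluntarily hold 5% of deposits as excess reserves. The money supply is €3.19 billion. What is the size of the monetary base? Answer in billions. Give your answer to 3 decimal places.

€0.907 billion

The money multiplier is m = (1 + c) / (rr + e + c) = (1 + 0.118) / (0.15 + 0.05 + 0.118) ≈ 3.51572.
MB = M / m = 3.19 / 3.51572 ≈ 0.9074 billion.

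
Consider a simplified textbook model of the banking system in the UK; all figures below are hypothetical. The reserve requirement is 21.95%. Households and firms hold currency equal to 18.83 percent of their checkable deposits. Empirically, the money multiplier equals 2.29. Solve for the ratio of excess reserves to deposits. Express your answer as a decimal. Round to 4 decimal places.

Using m = 2.29. Since m = (1 + c)/(c + rr + e), the denominator satisfies c + rr + e = (1 + c)/m = (1 + 0.1883) / 2.29 ≈ 0.518908.
With c = 0.1883 and rr = 0.2195, the ratio of excess reserves to deposits is 0.518908 − 0.1883 − 0.2195 = 0.111108.

0.1111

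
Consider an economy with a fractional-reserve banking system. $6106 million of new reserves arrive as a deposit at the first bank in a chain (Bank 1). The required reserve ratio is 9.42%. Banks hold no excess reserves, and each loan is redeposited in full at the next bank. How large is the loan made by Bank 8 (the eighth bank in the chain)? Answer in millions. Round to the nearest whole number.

$2767 million

Each bank lends a fraction (1 − rr) = 0.9058 of the deposit it receives, so Bank 8 receives 6106·0.9058^7 and lends 6106·0.9058^8 ≈ 2767.0393 million.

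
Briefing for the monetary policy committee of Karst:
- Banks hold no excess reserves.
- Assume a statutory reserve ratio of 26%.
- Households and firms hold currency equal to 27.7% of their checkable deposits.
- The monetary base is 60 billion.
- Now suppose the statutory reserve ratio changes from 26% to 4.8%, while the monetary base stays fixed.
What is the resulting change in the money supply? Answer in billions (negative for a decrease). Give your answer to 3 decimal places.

Initially m₁ = (1 + 0.277) / (0.26 + 0.277) ≈ 2.378026, so M₁ = 2.378026 × 60 ≈ 142.6816 billion.
After the change m₂ = (1 + 0.277) / (0.048 + 0.277) ≈ 3.929231, so M₂ = 3.929231 × 60 ≈ 235.7539 billion.
ΔM = M₂ − M₁ = 235.7539 − 142.6816 = 93.0723 billion.

93.072 billion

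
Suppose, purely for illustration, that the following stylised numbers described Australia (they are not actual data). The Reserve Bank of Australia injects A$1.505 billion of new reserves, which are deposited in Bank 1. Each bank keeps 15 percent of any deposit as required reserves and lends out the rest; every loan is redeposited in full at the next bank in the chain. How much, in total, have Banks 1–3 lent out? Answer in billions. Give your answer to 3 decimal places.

A$3.291 billion

Bank i lends (1 − rr)^i of the original deposit: Bank 1 lends 1.505·0.8500 ≈ 1.2792, Bank 2 lends 1.505·0.8500² ≈ 1.0874, and so on.
Summing a geometric series: total = 1.505·[0.8500·(1 − 0.8500^3) / (1 − 0.8500)] ≈ 3.2909 billion.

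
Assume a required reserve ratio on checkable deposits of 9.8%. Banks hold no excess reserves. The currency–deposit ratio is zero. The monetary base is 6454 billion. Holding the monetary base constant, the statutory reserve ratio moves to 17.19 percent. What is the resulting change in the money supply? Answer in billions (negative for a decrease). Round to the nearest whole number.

Initially m₁ = 1 / (0.098) ≈ 10.20408, so M₁ = 10.20408 × 6454 ≈ 65857.1323 billion.
After the change m₂ = 1 / (0.1719) ≈ 5.81734, so M₂ = 5.81734 × 6454 ≈ 37545.1124 billion.
ΔM = M₂ − M₁ = 37545.1124 − 65857.1323 = -28312.0199 billion.

-28312 billion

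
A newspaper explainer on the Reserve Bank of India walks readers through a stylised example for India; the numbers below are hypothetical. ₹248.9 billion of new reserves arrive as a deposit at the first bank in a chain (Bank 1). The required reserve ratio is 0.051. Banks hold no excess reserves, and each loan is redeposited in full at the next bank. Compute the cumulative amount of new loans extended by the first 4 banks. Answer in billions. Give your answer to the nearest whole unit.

Bank i lends (1 − rr)^i of the original deposit: Bank 1 lends 248.9·0.9490 = 236.2061, Bank 2 lends 248.9·0.9490² ≈ 224.1596, and so on.
Summing a geometric series: total = 248.9·[0.9490·(1 − 0.9490^4) / (1 − 0.9490)] ≈ 874.9715 billion.

₹875 billion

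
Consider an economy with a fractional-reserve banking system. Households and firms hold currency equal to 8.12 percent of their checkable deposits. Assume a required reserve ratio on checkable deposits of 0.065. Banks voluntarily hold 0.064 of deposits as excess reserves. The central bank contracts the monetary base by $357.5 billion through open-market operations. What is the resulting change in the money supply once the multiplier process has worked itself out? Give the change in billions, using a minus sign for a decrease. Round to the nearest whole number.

The money multiplier is m = (1 + c) / (rr + e + c) = (1 + 0.0812) / (0.065 + 0.064 + 0.0812) ≈ 5.1437.
The sale removes 357.5 billion of base, so ΔM = m × ΔMB = 5.1437 × (−357.5) ≈ -1838.8727 billion.

-1839 billion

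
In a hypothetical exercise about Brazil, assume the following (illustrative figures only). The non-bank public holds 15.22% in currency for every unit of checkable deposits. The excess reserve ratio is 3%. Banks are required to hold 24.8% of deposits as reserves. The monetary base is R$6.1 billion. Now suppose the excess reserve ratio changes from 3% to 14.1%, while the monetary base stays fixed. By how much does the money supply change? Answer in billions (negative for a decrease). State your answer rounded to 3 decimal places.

Initially m₁ = (1 + 0.1522) / (0.248 + 0.03 + 0.1522) ≈ 2.67829, so M₁ = 2.67829 × 6.1 ≈ 16.3376 billion.
After the change m₂ = (1 + 0.1522) / (0.248 + 0.141 + 0.1522) ≈ 2.12897, so M₂ = 2.12897 × 6.1 ≈ 12.9867 billion.
ΔM = M₂ − M₁ = 12.9867 − 16.3376 = -3.3509 billion.

-3.351 billion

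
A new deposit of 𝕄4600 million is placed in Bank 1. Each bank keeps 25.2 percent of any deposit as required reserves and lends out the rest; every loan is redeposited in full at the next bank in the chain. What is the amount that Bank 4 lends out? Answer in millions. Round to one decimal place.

𝕄1440.0 million

Each bank lends a fraction (1 − rr) = 0.7480 of the deposit it receives, so Bank 4 receives 4600·0.7480^3 and lends 4600·0.7480^4 ≈ 1440.0057 million.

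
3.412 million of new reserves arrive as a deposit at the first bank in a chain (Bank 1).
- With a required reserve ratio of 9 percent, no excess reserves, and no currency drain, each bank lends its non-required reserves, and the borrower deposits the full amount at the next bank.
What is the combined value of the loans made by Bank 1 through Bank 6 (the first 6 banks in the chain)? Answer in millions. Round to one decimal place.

14.9 million

Bank i lends (1 − rr)^i of the original deposit: Bank 1 lends 3.412·0.9100 ≈ 3.1049, Bank 2 lends 3.412·0.9100² ≈ 2.8255, and so on.
Summing a geometric series: total = 3.412·[0.9100·(1 − 0.9100^6) / (1 − 0.9100)] ≈ 14.9081 million.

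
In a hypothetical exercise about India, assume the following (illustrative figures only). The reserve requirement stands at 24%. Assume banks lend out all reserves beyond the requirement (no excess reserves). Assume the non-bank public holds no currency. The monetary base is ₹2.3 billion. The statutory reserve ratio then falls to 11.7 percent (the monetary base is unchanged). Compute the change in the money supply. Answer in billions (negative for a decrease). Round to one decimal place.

₹10.1 billion

Initially m₁ = 1 / (0.24) ≈ 4.1667, so M₁ = 4.1667 × 2.3 ≈ 9.5834 billion.
After the change m₂ = 1 / (0.117) ≈ 8.5470, so M₂ = 8.5470 × 2.3 = 19.6581 billion.
ΔM = M₂ − M₁ = 19.6581 − 9.5834 = 10.0747 billion.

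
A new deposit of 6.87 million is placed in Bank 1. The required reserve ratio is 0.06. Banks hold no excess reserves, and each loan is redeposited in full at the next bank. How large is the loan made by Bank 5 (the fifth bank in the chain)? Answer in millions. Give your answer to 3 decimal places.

5.042 million

Each bank lends a fraction (1 − rr) = 0.9400 of the deposit it receives, so Bank 5 receives 6.87·0.9400^4 and lends 6.87·0.9400^5 ≈ 5.0419 million.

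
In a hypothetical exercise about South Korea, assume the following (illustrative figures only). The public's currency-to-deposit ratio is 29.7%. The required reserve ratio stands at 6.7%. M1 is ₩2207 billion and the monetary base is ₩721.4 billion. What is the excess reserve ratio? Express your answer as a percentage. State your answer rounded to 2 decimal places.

5.99%

Using m = M/MB = 2207/721.4 ≈ 3.059329. Since m = (1 + c)/(c + rr + e), the denominator satisfies c + rr + e = (1 + c)/m = (1 + 0.297) / 3.059329 ≈ 0.423949.
With c = 0.297 and rr = 0.067, the excess reserve ratio is 0.423949 − 0.297 − 0.067 = 0.059949.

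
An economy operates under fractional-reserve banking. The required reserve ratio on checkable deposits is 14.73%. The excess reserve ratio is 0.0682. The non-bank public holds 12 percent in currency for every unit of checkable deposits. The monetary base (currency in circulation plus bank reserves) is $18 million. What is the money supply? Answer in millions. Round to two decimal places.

The money multiplier is m = (1 + c) / (rr + e + c) = (1 + 0.12) / (0.1473 + 0.0682 + 0.12) ≈ 3.33830.
So M = m × MB = 3.33830 × 18 = 60.0894 million.

$60.09 million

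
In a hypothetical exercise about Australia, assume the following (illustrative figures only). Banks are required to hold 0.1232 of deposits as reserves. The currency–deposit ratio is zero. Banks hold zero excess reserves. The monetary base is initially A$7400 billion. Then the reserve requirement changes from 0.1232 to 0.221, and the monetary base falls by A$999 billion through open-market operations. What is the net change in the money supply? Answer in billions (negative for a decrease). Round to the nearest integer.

-31101 billion

Before: m₁ = 1 / (0.1232) ≈ 8.11688, MB₁ = 7400, so M₁ = 8.11688 × 7400 = 60064.912 billion.
After: m₂ = 1 / (0.221) ≈ 4.52489, MB₂ = 7400 − 999 = 6401, so M₂ = 4.52489 × 6401 ≈ 28963.8209 billion.
ΔM = M₂ − M₁ = 28963.8209 − 60064.912 = -31101.0911 billion.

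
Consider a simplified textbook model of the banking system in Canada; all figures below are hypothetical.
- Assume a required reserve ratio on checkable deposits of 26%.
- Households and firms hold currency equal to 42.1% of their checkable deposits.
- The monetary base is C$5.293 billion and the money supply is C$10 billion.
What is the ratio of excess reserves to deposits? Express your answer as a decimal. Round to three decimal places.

Using m = M/MB = 10/5.293 ≈ 1.889288. Since m = (1 + c)/(c + rr + e), the denominator satisfies c + rr + e = (1 + c)/m = (1 + 0.421) / 1.889288 ≈ 0.752135.
With c = 0.421 and rr = 0.26, the ratio of excess reserves to deposits is 0.752135 − 0.421 − 0.26 = 0.071135.

0.071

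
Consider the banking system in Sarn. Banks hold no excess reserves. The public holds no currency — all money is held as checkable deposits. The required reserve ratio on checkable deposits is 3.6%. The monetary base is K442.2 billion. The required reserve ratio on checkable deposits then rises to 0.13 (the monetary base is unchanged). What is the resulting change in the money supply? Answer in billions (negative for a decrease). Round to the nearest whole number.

Initially m₁ = 1 / (0.036) ≈ 27.7778, so M₁ = 27.7778 × 442.2 ≈ 12283.3432 billion.
After the change m₂ = 1 / (0.13) ≈ 7.6923, so M₂ = 7.6923 × 442.2 ≈ 3401.5351 billion.
ΔM = M₂ − M₁ = 3401.5351 − 12283.3432 = -8881.8081 billion.

-8882 billion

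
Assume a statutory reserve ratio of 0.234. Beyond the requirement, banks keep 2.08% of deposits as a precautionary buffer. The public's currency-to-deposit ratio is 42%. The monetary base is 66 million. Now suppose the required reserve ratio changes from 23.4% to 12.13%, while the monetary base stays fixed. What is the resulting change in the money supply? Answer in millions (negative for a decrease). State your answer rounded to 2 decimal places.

Initially m₁ = (1 + 0.42) / (0.234 + 0.0208 + 0.42) ≈ 2.10433, so M₁ = 2.10433 × 66 ≈ 138.8858 million.
After the change m₂ = (1 + 0.42) / (0.1213 + 0.0208 + 0.42) ≈ 2.52624, so M₂ = 2.52624 × 66 ≈ 166.7318 million.
ΔM = M₂ − M₁ = 166.7318 − 138.8858 = 27.846 million.

27.85 million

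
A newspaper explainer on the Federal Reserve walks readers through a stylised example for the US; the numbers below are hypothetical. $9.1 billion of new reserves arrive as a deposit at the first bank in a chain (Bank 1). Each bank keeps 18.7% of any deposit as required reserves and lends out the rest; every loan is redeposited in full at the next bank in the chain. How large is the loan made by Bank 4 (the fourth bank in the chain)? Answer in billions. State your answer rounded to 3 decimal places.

Each bank lends a fraction (1 − rr) = 0.8130 of the deposit it receives, so Bank 4 receives 9.1·0.8130^3 and lends 9.1·0.8130^4 ≈ 3.9756 billion.

$3.976 billion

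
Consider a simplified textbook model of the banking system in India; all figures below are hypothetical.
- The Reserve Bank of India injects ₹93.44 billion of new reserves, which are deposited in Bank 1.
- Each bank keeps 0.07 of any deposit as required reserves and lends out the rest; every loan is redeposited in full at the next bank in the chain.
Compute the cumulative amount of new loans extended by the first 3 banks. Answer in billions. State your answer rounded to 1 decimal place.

Bank i lends (1 − rr)^i of the original deposit: Bank 1 lends 93.44·0.9300 = 86.8992, Bank 2 lends 93.44·0.9300² ≈ 80.8163, and so on.
Summing a geometric series: total = 93.44·[0.9300·(1 − 0.9300^3) / (1 − 0.9300)] ≈ 242.8746 billion.

₹242.9 billion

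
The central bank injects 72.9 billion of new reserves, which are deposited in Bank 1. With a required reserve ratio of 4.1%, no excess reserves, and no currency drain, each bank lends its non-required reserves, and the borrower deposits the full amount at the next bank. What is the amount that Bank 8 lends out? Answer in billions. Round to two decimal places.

Each bank lends a fraction (1 − rr) = 0.9590 of the deposit it receives, so Bank 8 receives 72.9·0.9590^7 and lends 72.9·0.9590^8 ≈ 52.1527 billion.

52.15 billion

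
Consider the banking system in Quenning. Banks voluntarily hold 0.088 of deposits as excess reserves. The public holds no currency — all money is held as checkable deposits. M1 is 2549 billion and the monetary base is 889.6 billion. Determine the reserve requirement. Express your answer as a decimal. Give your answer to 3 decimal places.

Using m = M/MB = 2549/889.6 ≈ 2.865333. Since m = (1 + c)/(c + rr + e), the denominator satisfies c + rr + e = (1 + c)/m = (1 + 0) / 2.865333 ≈ 0.349000.
With c = 0 and e = 0.088, the reserve requirement is 0.349000 − 0 − 0.088 = 0.261.

0.261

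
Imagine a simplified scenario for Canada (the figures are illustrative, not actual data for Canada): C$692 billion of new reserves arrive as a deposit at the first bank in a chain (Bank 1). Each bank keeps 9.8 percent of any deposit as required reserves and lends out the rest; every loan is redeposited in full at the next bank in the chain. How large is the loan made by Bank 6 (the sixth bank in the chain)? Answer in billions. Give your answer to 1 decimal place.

Each bank lends a fraction (1 − rr) = 0.9020 of the deposit it receives, so Bank 6 receives 692·0.9020^5 and lends 692·0.9020^6 ≈ 372.6879 billion.

C$372.7 billion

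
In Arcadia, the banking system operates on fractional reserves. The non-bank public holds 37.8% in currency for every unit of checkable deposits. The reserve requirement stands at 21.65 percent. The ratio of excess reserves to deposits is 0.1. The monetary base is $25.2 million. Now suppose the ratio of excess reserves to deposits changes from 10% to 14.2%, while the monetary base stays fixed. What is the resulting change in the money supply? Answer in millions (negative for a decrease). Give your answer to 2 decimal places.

Initially m₁ = (1 + 0.378) / (0.2165 + 0.1 + 0.378) ≈ 1.98416, so M₁ = 1.98416 × 25.2 ≈ 50.0008 million.
After the change m₂ = (1 + 0.378) / (0.2165 + 0.142 + 0.378) ≈ 1.87101, so M₂ = 1.87101 × 25.2 ≈ 47.1495 million.
ΔM = M₂ − M₁ = 47.1495 − 50.0008 = -2.8513 million.

-2.85 million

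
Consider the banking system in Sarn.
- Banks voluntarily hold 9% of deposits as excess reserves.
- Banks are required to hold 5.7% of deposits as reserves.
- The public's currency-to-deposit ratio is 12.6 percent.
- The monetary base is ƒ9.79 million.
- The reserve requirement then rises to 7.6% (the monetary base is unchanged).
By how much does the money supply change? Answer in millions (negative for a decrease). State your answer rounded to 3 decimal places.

-2.627 million

Initially m₁ = (1 + 0.126) / (0.057 + 0.09 + 0.126) ≈ 4.12454, so M₁ = 4.12454 × 9.79 ≈ 40.3792 million.
After the change m₂ = (1 + 0.126) / (0.076 + 0.09 + 0.126) ≈ 3.85616, so M₂ = 3.85616 × 9.79 ≈ 37.7518 million.
ΔM = M₂ − M₁ = 37.7518 − 40.3792 = -2.6274 million.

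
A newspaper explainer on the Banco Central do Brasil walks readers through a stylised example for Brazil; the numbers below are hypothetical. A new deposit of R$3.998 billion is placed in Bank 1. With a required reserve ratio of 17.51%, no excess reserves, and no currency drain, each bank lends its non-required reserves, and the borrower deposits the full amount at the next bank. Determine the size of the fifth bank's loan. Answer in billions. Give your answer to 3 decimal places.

Each bank lends a fraction (1 − rr) = 0.8249 of the deposit it receives, so Bank 5 receives 3.998·0.8249^4 and lends 3.998·0.8249^5 ≈ 1.5270 billion.

R$1.527 billion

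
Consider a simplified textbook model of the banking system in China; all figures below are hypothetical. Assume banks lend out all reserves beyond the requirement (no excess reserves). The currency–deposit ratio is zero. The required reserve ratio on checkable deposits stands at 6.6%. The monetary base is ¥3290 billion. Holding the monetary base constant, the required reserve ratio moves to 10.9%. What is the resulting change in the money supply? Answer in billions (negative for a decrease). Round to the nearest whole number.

Initially m₁ = 1 / (0.066) ≈ 15.15152, so M₁ = 15.15152 × 3290 = 49848.5008 billion.
After the change m₂ = 1 / (0.109) ≈ 9.17431, so M₂ = 9.17431 × 3290 = 30183.4799 billion.
ΔM = M₂ − M₁ = 30183.4799 − 49848.5008 = -19665.0209 billion.

-19665 billion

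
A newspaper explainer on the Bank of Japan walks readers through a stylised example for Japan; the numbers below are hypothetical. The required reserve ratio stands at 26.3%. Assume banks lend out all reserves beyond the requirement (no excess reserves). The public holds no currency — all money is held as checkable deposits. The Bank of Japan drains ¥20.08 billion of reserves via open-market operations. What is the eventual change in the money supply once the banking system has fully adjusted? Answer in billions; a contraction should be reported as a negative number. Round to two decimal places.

The simple money multiplier is m = 1/rr = 1/0.263 ≈ 3.80228.
An open-market sale reduces the monetary base by 20.08 billion, so ΔM = m × ΔMB = 3.80228 × (−20.08) ≈ -76.3498 billion.

-76.35 billion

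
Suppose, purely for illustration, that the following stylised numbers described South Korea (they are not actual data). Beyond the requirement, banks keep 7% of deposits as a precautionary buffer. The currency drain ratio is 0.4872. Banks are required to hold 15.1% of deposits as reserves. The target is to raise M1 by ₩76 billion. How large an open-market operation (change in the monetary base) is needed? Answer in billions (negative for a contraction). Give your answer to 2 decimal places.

The money multiplier is m = (1 + c) / (rr + e + c) = (1 + 0.4872) / (0.151 + 0.07 + 0.4872) ≈ 2.09997.
ΔMB = ΔM / m = (+76) / 2.09997 ≈ 36.191 billion.

₩36.19 billion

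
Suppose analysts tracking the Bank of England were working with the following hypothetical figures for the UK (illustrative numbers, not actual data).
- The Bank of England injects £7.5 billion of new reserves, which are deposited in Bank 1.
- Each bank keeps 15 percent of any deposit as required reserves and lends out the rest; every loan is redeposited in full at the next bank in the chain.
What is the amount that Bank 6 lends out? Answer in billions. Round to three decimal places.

Each bank lends a fraction (1 − rr) = 0.8500 of the deposit it receives, so Bank 6 receives 7.5·0.8500^5 and lends 7.5·0.8500^6 ≈ 2.8286 billion.

£2.829 billion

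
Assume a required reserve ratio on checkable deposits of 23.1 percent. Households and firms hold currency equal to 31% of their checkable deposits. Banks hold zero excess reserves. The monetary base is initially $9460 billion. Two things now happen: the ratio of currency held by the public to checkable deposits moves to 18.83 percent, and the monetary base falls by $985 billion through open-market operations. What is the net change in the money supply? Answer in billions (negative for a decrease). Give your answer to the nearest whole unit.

$1111 billion

Before: m₁ = (1 + 0.31) / (0.231 + 0.31) ≈ 2.42144, MB₁ = 9460, so M₁ = 2.42144 × 9460 = 22906.8224 billion.
After: m₂ = (1 + 0.1883) / (0.231 + 0.1883) ≈ 2.83401, MB₂ = 9460 − 985 = 8475, so M₂ = 2.83401 × 8475 ≈ 24018.2347 billion.
ΔM = M₂ − M₁ = 24018.2347 − 22906.8224 = 1111.4123 billion.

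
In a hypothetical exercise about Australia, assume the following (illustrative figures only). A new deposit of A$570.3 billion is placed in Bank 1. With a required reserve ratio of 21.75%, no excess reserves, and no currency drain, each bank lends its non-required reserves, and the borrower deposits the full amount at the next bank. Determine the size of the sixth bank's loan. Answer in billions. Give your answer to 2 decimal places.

A$130.92 billion

Each bank lends a fraction (1 − rr) = 0.7825 of the deposit it receives, so Bank 6 receives 570.3·0.7825^5 and lends 570.3·0.7825^6 ≈ 130.9210 billion.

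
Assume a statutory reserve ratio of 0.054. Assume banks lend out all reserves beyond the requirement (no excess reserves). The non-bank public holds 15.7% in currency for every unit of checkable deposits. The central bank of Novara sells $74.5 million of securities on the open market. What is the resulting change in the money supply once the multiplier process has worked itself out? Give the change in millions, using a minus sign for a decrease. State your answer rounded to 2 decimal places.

The money multiplier is m = (1 + c) / (rr + c) = (1 + 0.157) / (0.054 + 0.157) ≈ 5.48341.
The sale removes 74.5 million of base, so ΔM = m × ΔMB = 5.48341 × (−74.5) ≈ -408.514 million.

-408.51 million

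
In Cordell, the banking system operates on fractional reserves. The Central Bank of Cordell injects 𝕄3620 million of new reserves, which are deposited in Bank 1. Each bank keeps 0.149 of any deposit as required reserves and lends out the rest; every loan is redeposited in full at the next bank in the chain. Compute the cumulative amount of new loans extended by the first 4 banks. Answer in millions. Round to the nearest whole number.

Bank i lends (1 − rr)^i of the original deposit: Bank 1 lends 3620·0.8510 = 3080.6200, Bank 2 lends 3620·0.8510² ≈ 2621.6076, and so on.
Summing a geometric series: total = 3620·[0.8510·(1 − 0.8510^4) / (1 − 0.8510)] ≈ 9831.7866 million.

𝕄9832 million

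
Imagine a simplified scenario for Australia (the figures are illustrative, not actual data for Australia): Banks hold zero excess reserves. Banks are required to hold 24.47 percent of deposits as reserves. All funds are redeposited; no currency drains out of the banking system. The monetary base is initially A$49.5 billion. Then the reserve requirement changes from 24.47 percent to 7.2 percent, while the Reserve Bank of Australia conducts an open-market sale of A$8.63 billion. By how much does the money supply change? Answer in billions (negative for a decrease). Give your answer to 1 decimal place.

Before: m₁ = 1 / (0.2447) ≈ 4.0866, MB₁ = 49.5, so M₁ = 4.0866 × 49.5 = 202.2867 billion.
After: m₂ = 1 / (0.072) ≈ 13.8889, MB₂ = 49.5 − 8.63 = 40.87, so M₂ = 13.8889 × 40.87 ≈ 567.6393 billion.
ΔM = M₂ − M₁ = 567.6393 − 202.2867 = 365.3526 billion.

A$365.4 billion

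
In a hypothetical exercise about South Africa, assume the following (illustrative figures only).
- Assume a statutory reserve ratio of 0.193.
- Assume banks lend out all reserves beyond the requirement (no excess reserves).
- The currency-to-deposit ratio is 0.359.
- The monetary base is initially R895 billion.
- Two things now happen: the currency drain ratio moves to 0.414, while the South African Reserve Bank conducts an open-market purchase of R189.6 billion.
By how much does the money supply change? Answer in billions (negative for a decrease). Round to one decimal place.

Before: m₁ = (1 + 0.359) / (0.193 + 0.359) ≈ 2.461957, MB₁ = 895, so M₁ = 2.461957 × 895 ≈ 2203.4515 billion.
After: m₂ = (1 + 0.414) / (0.193 + 0.414) ≈ 2.329489, MB₂ = 895 + 189.6 = 1084.6, so M₂ = 2.329489 × 1084.6 ≈ 2526.5638 billion.
ΔM = M₂ − M₁ = 2526.5638 − 2203.4515 = 323.1123 billion.

R323.1 billion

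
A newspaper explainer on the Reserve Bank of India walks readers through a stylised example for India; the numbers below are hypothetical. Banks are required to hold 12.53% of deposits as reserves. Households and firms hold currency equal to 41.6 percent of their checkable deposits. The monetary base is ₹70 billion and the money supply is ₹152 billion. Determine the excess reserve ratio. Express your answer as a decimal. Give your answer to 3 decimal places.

Using m = M/MB = 152/70 ≈ 2.171429. Since m = (1 + c)/(c + rr + e), the denominator satisfies c + rr + e = (1 + c)/m = (1 + 0.416) / 2.171429 ≈ 0.652105.
With c = 0.416 and rr = 0.1253, the excess reserve ratio is 0.652105 − 0.416 − 0.1253 = 0.110805.

0.111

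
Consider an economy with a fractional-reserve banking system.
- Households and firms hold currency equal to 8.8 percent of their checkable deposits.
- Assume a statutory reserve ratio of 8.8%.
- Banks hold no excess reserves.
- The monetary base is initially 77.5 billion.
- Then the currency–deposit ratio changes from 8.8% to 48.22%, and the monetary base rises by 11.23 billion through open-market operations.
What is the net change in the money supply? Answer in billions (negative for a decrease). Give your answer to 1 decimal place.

Before: m₁ = (1 + 0.088) / (0.088 + 0.088) ≈ 6.1818, MB₁ = 77.5, so M₁ = 6.1818 × 77.5 = 479.0895 billion.
After: m₂ = (1 + 0.4822) / (0.088 + 0.4822) ≈ 2.5994, MB₂ = 77.5 + 11.23 = 88.73, so M₂ = 2.5994 × 88.73 ≈ 230.6448 billion.
ΔM = M₂ − M₁ = 230.6448 − 479.0895 = -248.4447 billion.

-248.4 billion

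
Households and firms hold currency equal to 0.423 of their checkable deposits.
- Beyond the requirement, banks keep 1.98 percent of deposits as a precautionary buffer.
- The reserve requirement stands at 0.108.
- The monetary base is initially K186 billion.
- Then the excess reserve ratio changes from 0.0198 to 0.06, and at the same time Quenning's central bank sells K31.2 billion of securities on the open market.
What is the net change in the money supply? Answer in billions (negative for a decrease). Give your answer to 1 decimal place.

Before: m₁ = (1 + 0.423) / (0.108 + 0.0198 + 0.423) ≈ 2.58351, MB₁ = 186, so M₁ = 2.58351 × 186 ≈ 480.5329 billion.
After: m₂ = (1 + 0.423) / (0.108 + 0.06 + 0.423) ≈ 2.40778, MB₂ = 186 − 31.2 = 154.8, so M₂ = 2.40778 × 154.8 ≈ 372.7243 billion.
ΔM = M₂ − M₁ = 372.7243 − 480.5329 = -107.8086 billion.

-107.8 billion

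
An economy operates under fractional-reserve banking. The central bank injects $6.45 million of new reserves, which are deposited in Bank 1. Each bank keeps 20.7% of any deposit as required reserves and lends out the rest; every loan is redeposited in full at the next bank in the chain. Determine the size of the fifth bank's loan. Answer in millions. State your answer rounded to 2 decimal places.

Each bank lends a fraction (1 − rr) = 0.7930 of the deposit it receives, so Bank 5 receives 6.45·0.7930^4 and lends 6.45·0.7930^5 ≈ 2.0227 million.

$2.02 million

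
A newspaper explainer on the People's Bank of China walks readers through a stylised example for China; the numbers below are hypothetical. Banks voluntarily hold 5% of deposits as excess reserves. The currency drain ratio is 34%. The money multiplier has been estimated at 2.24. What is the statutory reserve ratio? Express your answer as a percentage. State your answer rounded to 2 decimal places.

Using m = 2.24. Since m = (1 + c)/(c + rr + e), the denominator satisfies c + rr + e = (1 + c)/m = (1 + 0.34) / 2.24 ≈ 0.598214.
With c = 0.34 and e = 0.05, the statutory reserve ratio is 0.598214 − 0.34 − 0.05 = 0.208214.

20.82%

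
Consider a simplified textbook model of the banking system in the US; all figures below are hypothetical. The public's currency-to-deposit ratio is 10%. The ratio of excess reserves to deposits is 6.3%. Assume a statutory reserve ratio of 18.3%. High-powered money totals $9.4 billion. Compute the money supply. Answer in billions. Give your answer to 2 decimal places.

The money multiplier is m = (1 + c) / (rr + e + c) = (1 + 0.1) / (0.183 + 0.063 + 0.1) ≈ 3.1792.
So M = m × MB = 3.1792 × 9.4 ≈ 29.8845 billion.

$29.88 billion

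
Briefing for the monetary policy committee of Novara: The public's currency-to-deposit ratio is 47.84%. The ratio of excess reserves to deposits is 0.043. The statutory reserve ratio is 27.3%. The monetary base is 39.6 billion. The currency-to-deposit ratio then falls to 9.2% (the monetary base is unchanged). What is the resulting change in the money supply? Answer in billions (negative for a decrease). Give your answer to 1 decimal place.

Initially m₁ = (1 + 0.4784) / (0.273 + 0.043 + 0.4784) ≈ 1.8610, so M₁ = 1.8610 × 39.6 = 73.6956 billion.
After the change m₂ = (1 + 0.092) / (0.273 + 0.043 + 0.092) ≈ 2.6765, so M₂ = 2.6765 × 39.6 = 105.9894 billion.
ΔM = M₂ − M₁ = 105.9894 − 73.6956 = 32.2938 billion.

32.3 billion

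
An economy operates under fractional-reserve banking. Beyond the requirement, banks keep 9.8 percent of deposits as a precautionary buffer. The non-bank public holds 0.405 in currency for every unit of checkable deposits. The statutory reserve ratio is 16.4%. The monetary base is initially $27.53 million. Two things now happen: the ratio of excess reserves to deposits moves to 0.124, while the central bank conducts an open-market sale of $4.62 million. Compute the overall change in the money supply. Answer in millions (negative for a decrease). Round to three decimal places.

-11.542 million

Before: m₁ = (1 + 0.405) / (0.164 + 0.098 + 0.405) ≈ 2.106447, MB₁ = 27.53, so M₁ = 2.106447 × 27.53 ≈ 57.9905 million.
After: m₂ = (1 + 0.405) / (0.164 + 0.124 + 0.405) ≈ 2.027417, MB₂ = 27.53 − 4.62 = 22.91, so M₂ = 2.027417 × 22.91 ≈ 46.4481 million.
ΔM = M₂ − M₁ = 46.4481 − 57.9905 = -11.5424 million.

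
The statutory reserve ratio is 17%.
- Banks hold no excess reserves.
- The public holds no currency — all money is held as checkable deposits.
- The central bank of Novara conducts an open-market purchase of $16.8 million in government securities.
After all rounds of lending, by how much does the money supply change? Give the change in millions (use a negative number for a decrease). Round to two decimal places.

$98.82 million

The simple money multiplier is m = 1/rr = 1/0.17 ≈ 5.88235.
An open-market purchase increases the monetary base by 16.8 million, so ΔM = m × ΔMB = 5.88235 × 16.8 ≈ 98.8235 million.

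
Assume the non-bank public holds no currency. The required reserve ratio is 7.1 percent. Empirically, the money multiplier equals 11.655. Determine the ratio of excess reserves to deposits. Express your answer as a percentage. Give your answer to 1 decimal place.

Using m = 11.655. Since m = (1 + c)/(c + rr + e), the denominator satisfies c + rr + e = (1 + c)/m = (1 + 0) / 11.655 ≈ 0.085800.
With c = 0 and rr = 0.071, the ratio of excess reserves to deposits is 0.085800 − 0 − 0.071 = 0.0148.

1.5%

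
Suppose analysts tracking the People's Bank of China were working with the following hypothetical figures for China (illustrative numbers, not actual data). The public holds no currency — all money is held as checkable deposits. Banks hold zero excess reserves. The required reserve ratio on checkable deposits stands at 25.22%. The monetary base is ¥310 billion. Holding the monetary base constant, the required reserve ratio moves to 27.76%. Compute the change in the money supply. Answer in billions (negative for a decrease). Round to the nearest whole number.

Initially m₁ = 1 / (0.2522) ≈ 3.9651, so M₁ = 3.9651 × 310 = 1229.181 billion.
After the change m₂ = 1 / (0.2776) ≈ 3.6023, so M₂ = 3.6023 × 310 = 1116.713 billion.
ΔM = M₂ − M₁ = 1116.713 − 1229.181 = -112.468 billion.

-112 billion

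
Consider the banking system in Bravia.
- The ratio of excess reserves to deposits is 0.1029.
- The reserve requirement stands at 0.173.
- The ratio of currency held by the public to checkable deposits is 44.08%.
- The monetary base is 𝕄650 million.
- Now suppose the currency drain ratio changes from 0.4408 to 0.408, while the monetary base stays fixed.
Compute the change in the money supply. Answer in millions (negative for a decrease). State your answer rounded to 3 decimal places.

𝕄31.496 million

Initially m₁ = (1 + 0.4408) / (0.173 + 0.1029 + 0.4408) ≈ 2.0103251, so M₁ = 2.0103251 × 650 ≈ 1306.7113 million.
After the change m₂ = (1 + 0.408) / (0.173 + 0.1029 + 0.408) ≈ 2.0587805, so M₂ = 2.0587805 × 650 ≈ 1338.2073 million.
ΔM = M₂ − M₁ = 1338.2073 − 1306.7113 = 31.496 million.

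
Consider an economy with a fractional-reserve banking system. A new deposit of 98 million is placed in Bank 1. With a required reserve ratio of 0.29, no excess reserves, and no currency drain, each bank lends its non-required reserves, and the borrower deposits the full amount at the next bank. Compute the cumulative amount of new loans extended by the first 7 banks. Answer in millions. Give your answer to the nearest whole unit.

Bank i lends (1 − rr)^i of the original deposit: Bank 1 lends 98·0.7100 = 69.5800, Bank 2 lends 98·0.7100² = 49.4018, and so on.
Summing a geometric series: total = 98·[0.7100·(1 − 0.7100^7) / (1 − 0.7100)] ≈ 218.1090 million.

218 million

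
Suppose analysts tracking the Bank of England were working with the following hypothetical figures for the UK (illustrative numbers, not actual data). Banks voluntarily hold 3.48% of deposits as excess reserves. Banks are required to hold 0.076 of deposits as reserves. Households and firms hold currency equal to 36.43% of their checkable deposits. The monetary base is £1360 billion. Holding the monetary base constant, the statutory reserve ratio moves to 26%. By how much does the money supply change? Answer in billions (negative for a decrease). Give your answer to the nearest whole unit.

Initially m₁ = (1 + 0.3643) / (0.076 + 0.0348 + 0.3643) ≈ 2.87161, so M₁ = 2.87161 × 1360 = 3905.3896 billion.
After the change m₂ = (1 + 0.3643) / (0.26 + 0.0348 + 0.3643) ≈ 2.06994, so M₂ = 2.06994 × 1360 = 2815.1184 billion.
ΔM = M₂ − M₁ = 2815.1184 − 3905.3896 = -1090.2712 billion.

-1090 billion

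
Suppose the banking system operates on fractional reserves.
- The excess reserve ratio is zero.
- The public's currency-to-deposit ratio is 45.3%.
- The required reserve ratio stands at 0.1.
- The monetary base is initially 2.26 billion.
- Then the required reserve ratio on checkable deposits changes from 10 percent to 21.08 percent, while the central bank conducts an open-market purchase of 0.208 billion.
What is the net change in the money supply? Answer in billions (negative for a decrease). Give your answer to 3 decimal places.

-0.536 billion

Before: m₁ = (1 + 0.453) / (0.1 + 0.453) ≈ 2.62749, MB₁ = 2.26, so M₁ = 2.62749 × 2.26 ≈ 5.9381 billion.
After: m₂ = (1 + 0.453) / (0.2108 + 0.453) ≈ 2.18891, MB₂ = 2.26 + 0.208 = 2.468, so M₂ = 2.18891 × 2.468 ≈ 5.4022 billion.
ΔM = M₂ − M₁ = 5.4022 − 5.9381 = -0.5359 billion.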